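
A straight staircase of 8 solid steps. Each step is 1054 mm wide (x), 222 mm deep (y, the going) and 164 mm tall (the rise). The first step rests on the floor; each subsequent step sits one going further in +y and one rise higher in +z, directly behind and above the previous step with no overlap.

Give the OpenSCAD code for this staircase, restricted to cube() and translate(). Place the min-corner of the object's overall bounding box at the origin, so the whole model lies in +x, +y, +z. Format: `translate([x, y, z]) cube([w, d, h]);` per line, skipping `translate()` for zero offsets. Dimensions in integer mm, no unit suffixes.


cube([1054, 222, 164]);
translate([0, 222, 164]) cube([1054, 222, 164]);
translate([0, 444, 328]) cube([1054, 222, 164]);
translate([0, 666, 492]) cube([1054, 222, 164]);
translate([0, 888, 656]) cube([1054, 222, 164]);
translate([0, 1110, 820]) cube([1054, 222, 164]);
translate([0, 1332, 984]) cube([1054, 222, 164]);
translate([0, 1554, 1148]) cube([1054, 222, 164]);


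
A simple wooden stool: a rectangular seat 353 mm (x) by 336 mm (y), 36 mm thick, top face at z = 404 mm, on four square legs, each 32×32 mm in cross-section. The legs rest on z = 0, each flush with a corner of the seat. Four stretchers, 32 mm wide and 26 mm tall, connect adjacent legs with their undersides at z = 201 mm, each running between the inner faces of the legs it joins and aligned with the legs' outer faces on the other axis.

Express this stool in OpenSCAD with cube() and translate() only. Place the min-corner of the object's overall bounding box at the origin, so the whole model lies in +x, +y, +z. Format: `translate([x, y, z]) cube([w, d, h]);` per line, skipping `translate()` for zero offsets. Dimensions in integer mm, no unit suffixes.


// leg_h = 404 - 36 = 368
// stretcher span = 353 - 2*32 = 289
translate([0, 0, 368]) cube([353, 336, 36]);
cube([32, 32, 368]);
translate([321, 0, 0]) cube([32, 32, 368]);
translate([0, 304, 0]) cube([32, 32, 368]);
translate([321, 304, 0]) cube([32, 32, 368]);
translate([32, 0, 201]) cube([289, 32, 26]);
translate([32, 304, 201]) cube([289, 32, 26]);
translate([0, 32, 201]) cube([32, 272, 26]);
translate([321, 32, 201]) cube([32, 272, 26]);


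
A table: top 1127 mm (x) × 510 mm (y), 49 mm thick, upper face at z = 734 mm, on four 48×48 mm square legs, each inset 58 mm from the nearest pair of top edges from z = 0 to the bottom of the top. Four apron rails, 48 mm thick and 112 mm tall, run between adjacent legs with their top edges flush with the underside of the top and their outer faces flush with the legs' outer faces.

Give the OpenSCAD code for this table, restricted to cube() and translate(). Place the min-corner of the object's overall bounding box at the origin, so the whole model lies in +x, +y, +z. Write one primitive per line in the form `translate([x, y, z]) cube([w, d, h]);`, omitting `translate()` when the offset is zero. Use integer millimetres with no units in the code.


translate([0, 0, 685]) cube([1127, 510, 49]);
translate([58, 58, 0]) cube([48, 48, 685]);
translate([1021, 58, 0]) cube([48, 48, 685]);
translate([58, 404, 0]) cube([48, 48, 685]);
translate([1021, 404, 0]) cube([48, 48, 685]);
translate([106, 58, 573]) cube([915, 48, 112]);
translate([106, 404, 573]) cube([915, 48, 112]);
translate([58, 106, 573]) cube([48, 298, 112]);
translate([1021, 106, 573]) cube([48, 298, 112]);


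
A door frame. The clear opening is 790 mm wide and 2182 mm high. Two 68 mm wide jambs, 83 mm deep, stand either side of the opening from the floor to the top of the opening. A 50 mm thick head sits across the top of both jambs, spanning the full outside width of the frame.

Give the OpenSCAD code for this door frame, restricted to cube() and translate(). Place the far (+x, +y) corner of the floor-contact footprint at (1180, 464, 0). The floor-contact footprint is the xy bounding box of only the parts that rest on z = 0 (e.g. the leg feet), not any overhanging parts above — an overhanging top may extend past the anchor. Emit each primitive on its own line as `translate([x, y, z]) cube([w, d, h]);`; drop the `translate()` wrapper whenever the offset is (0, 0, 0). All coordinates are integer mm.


translate([254, 381, 0]) cube([68, 83, 2182]);
translate([1112, 381, 0]) cube([68, 83, 2182]);
translate([254, 381, 2182]) cube([926, 83, 50]);


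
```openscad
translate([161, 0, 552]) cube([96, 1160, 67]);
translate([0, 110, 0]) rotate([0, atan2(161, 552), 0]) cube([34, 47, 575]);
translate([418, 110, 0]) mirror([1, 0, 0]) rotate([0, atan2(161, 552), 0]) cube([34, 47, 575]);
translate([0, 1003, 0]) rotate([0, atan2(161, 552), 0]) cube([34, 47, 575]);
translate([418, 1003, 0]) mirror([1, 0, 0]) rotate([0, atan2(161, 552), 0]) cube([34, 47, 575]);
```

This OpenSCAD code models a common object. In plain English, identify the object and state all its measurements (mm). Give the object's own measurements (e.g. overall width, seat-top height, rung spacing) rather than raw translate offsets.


A sawhorse. A 96×1160×67 mm beam (x, y, z) sits on two A-frame leg pairs. Each pair is two raked legs of 34×47 mm section (47 mm along y) splaying symmetrically in x. Each leg rises 552 mm vertically over 161 mm of horizontal reach and is 575 mm long along its own axis. Every leg's outer bottom edge rests on the floor and its outer top edge meets a bottom edge of the beam — the left legs (tilting toward +x) meet the beam's −x bottom edge, the right legs (their mirror images, tilting toward −x) meet its +x bottom edge — so the leg tops tuck under the beam, the beam's underside is 552 mm above the floor, and the feet are 418 mm apart outside-to-outside with the beam centred between them. The two leg pairs are set in 110 mm from either end of the beam.


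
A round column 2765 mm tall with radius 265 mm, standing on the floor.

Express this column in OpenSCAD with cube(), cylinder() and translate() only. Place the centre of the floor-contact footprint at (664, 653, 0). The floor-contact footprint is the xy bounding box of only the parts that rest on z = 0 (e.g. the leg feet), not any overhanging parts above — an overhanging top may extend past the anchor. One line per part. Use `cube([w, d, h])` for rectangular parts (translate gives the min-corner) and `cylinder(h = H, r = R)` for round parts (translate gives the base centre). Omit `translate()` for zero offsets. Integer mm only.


translate([664, 653, 0]) cylinder(h = 2765, r = 265);


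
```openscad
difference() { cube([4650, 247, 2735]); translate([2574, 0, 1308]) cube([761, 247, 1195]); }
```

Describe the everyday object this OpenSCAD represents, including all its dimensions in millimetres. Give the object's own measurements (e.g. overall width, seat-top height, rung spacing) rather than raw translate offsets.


A wall 4650 mm long (x), 247 mm thick (y), 2735 mm tall, with a rectangular window opening cut through it. The opening is 761 mm wide and 1195 mm tall; its sill is at z = 1308 mm and its near (−x) edge is 2574 mm from the wall's −x end. The opening passes through the full wall thickness.


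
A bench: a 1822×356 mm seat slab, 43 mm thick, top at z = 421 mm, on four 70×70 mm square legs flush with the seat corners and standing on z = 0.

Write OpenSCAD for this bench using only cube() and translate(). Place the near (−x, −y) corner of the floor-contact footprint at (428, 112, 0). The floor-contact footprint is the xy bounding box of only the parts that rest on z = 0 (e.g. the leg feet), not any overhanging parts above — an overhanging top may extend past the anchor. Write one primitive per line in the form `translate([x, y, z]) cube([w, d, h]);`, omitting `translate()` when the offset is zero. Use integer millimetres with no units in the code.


// leg_h = 421 − 43 = 378
translate([428, 112, 378]) cube([1822, 356, 43]);
translate([428, 112, 0]) cube([70, 70, 378]);
translate([428, 398, 0]) cube([70, 70, 378]);
translate([2180, 112, 0]) cube([70, 70, 378]);
translate([2180, 398, 0]) cube([70, 70, 378]);


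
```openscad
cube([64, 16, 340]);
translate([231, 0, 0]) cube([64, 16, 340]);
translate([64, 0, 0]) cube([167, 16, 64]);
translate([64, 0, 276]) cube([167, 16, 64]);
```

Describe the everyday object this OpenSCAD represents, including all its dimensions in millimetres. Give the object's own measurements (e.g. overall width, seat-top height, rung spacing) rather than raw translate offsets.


A rectangular picture frame lying in the x–z plane (depth along y). The opening is 167 mm wide (x) by 212 mm tall (z), surrounded by a border 64 mm wide on all four sides. The frame is 16 mm deep and is made of two full-height vertical stiles with two horizontal rails fitted between them.


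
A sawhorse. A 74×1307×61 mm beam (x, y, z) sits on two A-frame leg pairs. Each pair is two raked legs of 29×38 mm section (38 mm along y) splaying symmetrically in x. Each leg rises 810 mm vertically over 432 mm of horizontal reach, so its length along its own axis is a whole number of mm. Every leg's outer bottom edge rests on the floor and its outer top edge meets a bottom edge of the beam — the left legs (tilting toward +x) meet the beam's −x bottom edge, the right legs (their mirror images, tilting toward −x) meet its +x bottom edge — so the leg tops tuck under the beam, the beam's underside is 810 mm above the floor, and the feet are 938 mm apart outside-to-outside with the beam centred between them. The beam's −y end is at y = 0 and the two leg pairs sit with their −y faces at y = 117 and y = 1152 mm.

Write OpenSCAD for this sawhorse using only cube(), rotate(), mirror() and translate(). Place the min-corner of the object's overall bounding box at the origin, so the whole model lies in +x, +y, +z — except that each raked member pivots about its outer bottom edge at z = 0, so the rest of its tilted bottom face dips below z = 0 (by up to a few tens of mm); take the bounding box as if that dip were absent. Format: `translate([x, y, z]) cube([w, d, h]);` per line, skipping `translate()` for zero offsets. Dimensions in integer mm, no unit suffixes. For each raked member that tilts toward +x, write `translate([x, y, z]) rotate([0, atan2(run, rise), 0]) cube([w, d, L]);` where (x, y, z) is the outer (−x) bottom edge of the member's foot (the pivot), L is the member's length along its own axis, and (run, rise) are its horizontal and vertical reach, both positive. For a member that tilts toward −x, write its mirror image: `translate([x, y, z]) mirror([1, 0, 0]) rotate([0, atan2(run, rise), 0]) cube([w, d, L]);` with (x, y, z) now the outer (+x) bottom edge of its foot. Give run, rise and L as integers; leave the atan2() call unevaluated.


translate([432, 0, 810]) cube([74, 1307, 61]);
translate([0, 117, 0]) rotate([0, atan2(432, 810), 0]) cube([29, 38, 918]);
translate([938, 117, 0]) mirror([1, 0, 0]) rotate([0, atan2(432, 810), 0]) cube([29, 38, 918]);
translate([0, 1152, 0]) rotate([0, atan2(432, 810), 0]) cube([29, 38, 918]);
translate([938, 1152, 0]) mirror([1, 0, 0]) rotate([0, atan2(432, 810), 0]) cube([29, 38, 918]);


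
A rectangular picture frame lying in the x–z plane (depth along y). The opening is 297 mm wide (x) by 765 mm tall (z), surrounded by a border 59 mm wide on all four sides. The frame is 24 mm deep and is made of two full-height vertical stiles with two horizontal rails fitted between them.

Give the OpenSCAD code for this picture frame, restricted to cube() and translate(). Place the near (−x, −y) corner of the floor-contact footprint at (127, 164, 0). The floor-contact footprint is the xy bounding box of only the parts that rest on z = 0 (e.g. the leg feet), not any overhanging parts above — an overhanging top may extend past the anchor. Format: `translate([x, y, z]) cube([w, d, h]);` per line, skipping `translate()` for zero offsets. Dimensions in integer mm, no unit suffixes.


translate([127, 164, 0]) cube([59, 24, 883]);
translate([483, 164, 0]) cube([59, 24, 883]);
translate([186, 164, 0]) cube([297, 24, 59]);
translate([186, 164, 824]) cube([297, 24, 59]);


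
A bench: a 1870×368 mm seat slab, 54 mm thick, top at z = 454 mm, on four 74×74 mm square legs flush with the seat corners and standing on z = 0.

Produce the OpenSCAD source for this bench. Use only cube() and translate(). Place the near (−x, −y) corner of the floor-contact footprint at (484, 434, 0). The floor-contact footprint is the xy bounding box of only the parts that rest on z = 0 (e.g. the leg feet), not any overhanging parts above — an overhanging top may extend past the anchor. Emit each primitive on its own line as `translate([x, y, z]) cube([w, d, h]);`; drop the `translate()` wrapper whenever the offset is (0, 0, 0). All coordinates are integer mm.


// leg_h = 454 − 54 = 400
translate([484, 434, 400]) cube([1870, 368, 54]);
translate([484, 434, 0]) cube([74, 74, 400]);
translate([484, 728, 0]) cube([74, 74, 400]);
translate([2280, 434, 0]) cube([74, 74, 400]);
translate([2280, 728, 0]) cube([74, 74, 400]);


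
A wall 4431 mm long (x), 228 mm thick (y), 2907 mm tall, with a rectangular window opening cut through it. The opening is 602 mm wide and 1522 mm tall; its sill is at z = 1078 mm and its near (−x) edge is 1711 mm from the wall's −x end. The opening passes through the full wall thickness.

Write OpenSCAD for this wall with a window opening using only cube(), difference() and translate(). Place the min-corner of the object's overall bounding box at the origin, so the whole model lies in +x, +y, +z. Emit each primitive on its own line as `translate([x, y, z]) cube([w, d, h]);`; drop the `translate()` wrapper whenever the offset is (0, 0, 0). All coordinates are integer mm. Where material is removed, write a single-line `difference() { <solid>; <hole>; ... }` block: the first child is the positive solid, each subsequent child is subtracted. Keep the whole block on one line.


difference() { cube([4431, 228, 2907]); translate([1711, 0, 1078]) cube([602, 228, 1522]); }


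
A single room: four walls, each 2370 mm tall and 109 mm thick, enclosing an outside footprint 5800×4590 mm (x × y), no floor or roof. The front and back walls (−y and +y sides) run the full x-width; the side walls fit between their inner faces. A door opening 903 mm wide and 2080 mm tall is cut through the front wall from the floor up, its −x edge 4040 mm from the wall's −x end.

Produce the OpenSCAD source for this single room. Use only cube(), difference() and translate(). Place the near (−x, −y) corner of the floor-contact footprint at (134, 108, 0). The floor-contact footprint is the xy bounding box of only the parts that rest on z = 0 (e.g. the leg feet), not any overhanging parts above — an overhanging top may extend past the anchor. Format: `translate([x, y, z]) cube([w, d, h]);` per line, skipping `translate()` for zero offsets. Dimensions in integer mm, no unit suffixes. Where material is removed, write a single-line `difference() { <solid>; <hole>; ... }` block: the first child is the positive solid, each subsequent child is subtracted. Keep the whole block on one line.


difference() { translate([134, 108, 0]) cube([5800, 109, 2370]); translate([4174, 108, 0]) cube([903, 109, 2080]); }
translate([134, 4589, 0]) cube([5800, 109, 2370]);
translate([134, 217, 0]) cube([109, 4372, 2370]);
translate([5825, 217, 0]) cube([109, 4372, 2370]);


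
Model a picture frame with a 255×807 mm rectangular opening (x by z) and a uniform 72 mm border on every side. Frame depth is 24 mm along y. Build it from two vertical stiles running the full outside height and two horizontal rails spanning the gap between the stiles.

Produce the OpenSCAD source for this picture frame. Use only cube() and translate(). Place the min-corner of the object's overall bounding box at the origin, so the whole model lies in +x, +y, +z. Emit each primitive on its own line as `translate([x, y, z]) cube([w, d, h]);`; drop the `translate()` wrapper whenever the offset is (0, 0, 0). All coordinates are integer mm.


cube([72, 24, 951]);
translate([327, 0, 0]) cube([72, 24, 951]);
translate([72, 0, 0]) cube([255, 24, 72]);
translate([72, 0, 879]) cube([255, 24, 72]);


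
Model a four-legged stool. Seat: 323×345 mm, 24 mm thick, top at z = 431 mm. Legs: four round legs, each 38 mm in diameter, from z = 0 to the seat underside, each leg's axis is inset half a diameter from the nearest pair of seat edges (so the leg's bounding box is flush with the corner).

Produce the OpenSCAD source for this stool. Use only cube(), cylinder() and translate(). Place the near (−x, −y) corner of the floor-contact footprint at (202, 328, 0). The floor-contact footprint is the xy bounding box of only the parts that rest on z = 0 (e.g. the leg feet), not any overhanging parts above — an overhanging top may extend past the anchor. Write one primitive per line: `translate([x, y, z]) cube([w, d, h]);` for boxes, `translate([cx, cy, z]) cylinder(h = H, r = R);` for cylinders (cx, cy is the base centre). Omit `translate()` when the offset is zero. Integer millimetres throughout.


translate([202, 328, 407]) cube([323, 345, 24]);
translate([221, 347, 0]) cylinder(h = 407, r = 19);
translate([506, 347, 0]) cylinder(h = 407, r = 19);
translate([221, 654, 0]) cylinder(h = 407, r = 19);
translate([506, 654, 0]) cylinder(h = 407, r = 19);


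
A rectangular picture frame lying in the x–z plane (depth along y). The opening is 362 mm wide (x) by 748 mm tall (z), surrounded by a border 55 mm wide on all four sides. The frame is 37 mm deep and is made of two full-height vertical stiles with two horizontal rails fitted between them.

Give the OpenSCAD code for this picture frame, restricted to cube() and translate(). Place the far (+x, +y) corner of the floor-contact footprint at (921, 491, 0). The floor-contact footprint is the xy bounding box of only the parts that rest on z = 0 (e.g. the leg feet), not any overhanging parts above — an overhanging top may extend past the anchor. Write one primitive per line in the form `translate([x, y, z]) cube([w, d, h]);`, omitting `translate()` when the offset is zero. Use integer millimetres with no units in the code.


translate([449, 454, 0]) cube([55, 37, 858]);
translate([866, 454, 0]) cube([55, 37, 858]);
translate([504, 454, 0]) cube([362, 37, 55]);
translate([504, 454, 803]) cube([362, 37, 55]);


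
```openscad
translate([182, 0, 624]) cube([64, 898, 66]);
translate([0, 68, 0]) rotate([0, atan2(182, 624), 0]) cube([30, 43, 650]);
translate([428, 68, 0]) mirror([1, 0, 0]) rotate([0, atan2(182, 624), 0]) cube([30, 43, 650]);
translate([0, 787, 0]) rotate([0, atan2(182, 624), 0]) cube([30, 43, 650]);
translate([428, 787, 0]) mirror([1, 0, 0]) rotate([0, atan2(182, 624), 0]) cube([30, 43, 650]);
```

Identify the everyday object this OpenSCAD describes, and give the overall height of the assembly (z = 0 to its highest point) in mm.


A sawhorse. The overall height is 690 mm.

A beam across two mirrored pairs of raked legs — a sawhorse. The beam's underside is at z = 624 (matching the legs' vertical rise in atan2(182, 624)) and the beam is 66 mm tall, so its top is at 624 + 66 = 690 mm. The raked legs top out at the beam's underside, so that is the highest point.


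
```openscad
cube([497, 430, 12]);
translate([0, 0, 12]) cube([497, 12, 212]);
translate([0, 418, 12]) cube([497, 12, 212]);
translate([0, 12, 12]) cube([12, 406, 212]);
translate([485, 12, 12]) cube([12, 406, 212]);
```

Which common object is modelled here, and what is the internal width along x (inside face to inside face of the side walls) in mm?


An open box. The internal width is 473 mm.

A 497×430 base slab with four walls standing on it — an open box. The base is 497 mm wide and the walls are 12 mm thick, so the internal width is 497 − 2 × 12 = 473 mm.


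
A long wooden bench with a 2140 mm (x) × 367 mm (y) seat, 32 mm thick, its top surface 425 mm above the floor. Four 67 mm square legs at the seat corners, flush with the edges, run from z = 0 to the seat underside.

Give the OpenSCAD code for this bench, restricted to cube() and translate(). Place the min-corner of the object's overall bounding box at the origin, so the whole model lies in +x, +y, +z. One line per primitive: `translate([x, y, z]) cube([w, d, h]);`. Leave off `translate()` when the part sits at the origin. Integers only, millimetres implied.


translate([0, 0, 393]) cube([2140, 367, 32]);
cube([67, 67, 393]);
translate([0, 300, 0]) cube([67, 67, 393]);
translate([2073, 0, 0]) cube([67, 67, 393]);
translate([2073, 300, 0]) cube([67, 67, 393]);


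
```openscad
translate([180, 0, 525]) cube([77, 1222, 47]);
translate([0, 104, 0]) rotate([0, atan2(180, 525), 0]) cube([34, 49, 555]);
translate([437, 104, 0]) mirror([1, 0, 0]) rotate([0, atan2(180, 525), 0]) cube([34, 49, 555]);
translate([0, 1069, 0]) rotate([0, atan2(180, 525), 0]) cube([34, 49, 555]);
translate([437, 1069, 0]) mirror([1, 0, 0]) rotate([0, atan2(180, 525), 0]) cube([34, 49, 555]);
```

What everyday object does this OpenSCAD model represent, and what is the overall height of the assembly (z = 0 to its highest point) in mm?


A sawhorse. The overall height is 572 mm.

A beam across two mirrored pairs of raked legs — a sawhorse. The beam's underside is at z = 525 (matching the legs' vertical rise in atan2(180, 525)) and the beam is 47 mm tall, so its top is at 525 + 47 = 572 mm. The raked legs top out at the beam's underside, so that is the highest point.


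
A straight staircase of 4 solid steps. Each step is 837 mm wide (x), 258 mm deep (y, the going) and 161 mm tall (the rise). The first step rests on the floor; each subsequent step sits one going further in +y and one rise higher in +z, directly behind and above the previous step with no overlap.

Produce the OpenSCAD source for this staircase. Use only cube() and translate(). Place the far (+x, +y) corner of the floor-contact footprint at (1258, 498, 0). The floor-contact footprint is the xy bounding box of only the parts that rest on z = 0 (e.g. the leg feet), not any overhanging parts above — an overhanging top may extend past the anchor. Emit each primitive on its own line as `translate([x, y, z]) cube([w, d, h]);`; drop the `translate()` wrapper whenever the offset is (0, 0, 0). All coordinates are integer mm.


translate([421, 240, 0]) cube([837, 258, 161]);
translate([421, 498, 161]) cube([837, 258, 161]);
translate([421, 756, 322]) cube([837, 258, 161]);
translate([421, 1014, 483]) cube([837, 258, 161]);


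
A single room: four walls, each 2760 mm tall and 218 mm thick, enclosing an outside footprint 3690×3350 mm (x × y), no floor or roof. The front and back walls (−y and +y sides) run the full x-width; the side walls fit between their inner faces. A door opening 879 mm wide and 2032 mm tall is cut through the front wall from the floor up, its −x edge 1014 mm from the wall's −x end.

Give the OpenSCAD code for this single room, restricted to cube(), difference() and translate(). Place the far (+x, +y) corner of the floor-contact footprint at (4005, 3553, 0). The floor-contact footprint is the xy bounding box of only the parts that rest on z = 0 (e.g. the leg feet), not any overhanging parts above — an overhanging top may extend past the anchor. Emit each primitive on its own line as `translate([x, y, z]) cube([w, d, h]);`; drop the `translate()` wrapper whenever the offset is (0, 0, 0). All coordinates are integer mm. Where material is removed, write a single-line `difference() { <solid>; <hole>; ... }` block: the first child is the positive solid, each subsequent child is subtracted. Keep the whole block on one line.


difference() { translate([315, 203, 0]) cube([3690, 218, 2760]); translate([1329, 203, 0]) cube([879, 218, 2032]); }
translate([315, 3335, 0]) cube([3690, 218, 2760]);
translate([315, 421, 0]) cube([218, 2914, 2760]);
translate([3787, 421, 0]) cube([218, 2914, 2760]);


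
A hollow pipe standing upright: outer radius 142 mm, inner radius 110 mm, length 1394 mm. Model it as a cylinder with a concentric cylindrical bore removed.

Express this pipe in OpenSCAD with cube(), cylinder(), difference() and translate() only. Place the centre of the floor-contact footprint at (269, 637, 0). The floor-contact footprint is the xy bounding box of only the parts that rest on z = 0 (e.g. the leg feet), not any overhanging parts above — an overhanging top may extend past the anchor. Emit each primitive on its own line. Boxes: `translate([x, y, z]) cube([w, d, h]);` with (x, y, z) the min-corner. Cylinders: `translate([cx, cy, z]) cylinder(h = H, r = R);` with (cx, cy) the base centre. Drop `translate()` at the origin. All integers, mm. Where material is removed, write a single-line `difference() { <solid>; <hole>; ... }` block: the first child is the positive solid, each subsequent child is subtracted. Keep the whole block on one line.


difference() { translate([269, 637, 0]) cylinder(h = 1394, r = 142); translate([269, 637, 0]) cylinder(h = 1394, r = 110); }


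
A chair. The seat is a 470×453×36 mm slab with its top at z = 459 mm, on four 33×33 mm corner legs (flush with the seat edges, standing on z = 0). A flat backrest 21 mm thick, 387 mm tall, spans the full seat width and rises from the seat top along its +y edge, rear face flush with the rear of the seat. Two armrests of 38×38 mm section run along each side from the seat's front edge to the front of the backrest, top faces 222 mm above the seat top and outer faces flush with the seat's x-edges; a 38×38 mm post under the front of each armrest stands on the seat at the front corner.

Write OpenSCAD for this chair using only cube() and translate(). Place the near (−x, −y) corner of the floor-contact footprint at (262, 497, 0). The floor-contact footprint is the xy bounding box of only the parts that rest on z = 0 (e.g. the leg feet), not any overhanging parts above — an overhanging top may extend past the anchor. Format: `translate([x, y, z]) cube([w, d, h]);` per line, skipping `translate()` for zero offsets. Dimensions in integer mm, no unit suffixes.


translate([262, 497, 423]) cube([470, 453, 36]);
translate([262, 497, 0]) cube([33, 33, 423]);
translate([699, 497, 0]) cube([33, 33, 423]);
translate([262, 917, 0]) cube([33, 33, 423]);
translate([699, 917, 0]) cube([33, 33, 423]);
translate([262, 929, 459]) cube([470, 21, 387]);
translate([262, 497, 643]) cube([38, 432, 38]);
translate([694, 497, 643]) cube([38, 432, 38]);
translate([262, 497, 459]) cube([38, 38, 184]);
translate([694, 497, 459]) cube([38, 38, 184]);


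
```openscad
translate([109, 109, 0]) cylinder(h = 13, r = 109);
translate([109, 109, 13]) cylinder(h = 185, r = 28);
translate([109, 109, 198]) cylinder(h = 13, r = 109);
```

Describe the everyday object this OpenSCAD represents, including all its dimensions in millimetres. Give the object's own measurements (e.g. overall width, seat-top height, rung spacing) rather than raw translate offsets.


A spool: two coaxial disc flanges of radius 109 mm and thickness 13 mm, joined by a core cylinder of radius 28 mm and height 185 mm. The lower flange rests on z = 0 and the three cylinders share a vertical axis.


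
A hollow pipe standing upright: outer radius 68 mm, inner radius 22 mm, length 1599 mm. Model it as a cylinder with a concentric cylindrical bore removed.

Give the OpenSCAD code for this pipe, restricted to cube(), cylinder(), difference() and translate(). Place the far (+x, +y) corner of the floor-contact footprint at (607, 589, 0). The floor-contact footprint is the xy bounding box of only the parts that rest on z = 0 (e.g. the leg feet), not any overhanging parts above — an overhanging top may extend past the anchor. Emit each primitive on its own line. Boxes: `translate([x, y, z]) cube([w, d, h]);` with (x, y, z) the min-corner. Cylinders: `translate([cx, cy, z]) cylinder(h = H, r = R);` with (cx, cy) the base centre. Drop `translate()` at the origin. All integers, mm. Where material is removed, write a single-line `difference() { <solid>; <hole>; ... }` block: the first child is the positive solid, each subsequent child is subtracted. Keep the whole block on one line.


difference() { translate([539, 521, 0]) cylinder(h = 1599, r = 68); translate([539, 521, 0]) cylinder(h = 1599, r = 22); }


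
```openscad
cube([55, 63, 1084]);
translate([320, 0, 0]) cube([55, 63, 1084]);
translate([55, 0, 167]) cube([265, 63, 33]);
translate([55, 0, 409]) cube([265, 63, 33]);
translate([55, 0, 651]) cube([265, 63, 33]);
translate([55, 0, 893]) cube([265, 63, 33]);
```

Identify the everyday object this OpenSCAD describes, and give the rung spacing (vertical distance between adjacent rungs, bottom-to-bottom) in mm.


A ladder. The rung spacing is 242 mm.

Two tall 55×63 posts with 4 short bars between them — a ladder. Adjacent rungs sit at z = 167 and z = 409, so the spacing is 409 − 167 = 242 mm.


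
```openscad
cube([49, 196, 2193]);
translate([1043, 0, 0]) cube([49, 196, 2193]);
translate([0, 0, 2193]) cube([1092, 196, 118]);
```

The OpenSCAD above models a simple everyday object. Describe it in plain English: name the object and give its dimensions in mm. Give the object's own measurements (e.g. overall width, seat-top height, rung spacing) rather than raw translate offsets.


A door frame. The clear opening is 994 mm wide and 2193 mm high. Two 49 mm wide jambs, 196 mm deep, stand either side of the opening from the floor to the top of the opening. A 118 mm thick head sits across the top of both jambs, spanning the full outside width of the frame.


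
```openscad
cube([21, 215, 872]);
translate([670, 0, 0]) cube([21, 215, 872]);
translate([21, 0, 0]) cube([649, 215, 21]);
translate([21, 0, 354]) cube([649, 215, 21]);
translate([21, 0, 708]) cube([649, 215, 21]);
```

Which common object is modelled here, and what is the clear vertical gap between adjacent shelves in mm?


A bookshelf. The clear shelf gap is 333 mm.

Two tall side panels with 3 horizontal boards between them — a bookshelf. The first two shelf undersides are at z = 0 and z = 354; with shelf thickness 21, the clear gap is 354 − 0 − 21 = 333 mm.


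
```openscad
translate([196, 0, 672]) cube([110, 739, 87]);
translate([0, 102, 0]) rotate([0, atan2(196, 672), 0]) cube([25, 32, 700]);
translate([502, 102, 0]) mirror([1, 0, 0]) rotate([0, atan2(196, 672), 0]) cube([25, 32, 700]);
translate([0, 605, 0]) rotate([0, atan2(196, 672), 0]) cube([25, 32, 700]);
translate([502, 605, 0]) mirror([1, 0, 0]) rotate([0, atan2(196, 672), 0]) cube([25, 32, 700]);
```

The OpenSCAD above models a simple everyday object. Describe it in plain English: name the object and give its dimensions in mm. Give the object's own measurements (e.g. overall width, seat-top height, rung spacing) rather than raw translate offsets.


A sawhorse. A 110×739×87 mm beam (x, y, z) sits on two A-frame leg pairs. Each pair is two raked legs of 25×32 mm section (32 mm along y) splaying symmetrically in x. Each leg rises 672 mm vertically over 196 mm of horizontal reach and is 700 mm long along its own axis. Every leg's outer bottom edge rests on the floor and its outer top edge meets a bottom edge of the beam — the left legs (tilting toward +x) meet the beam's −x bottom edge, the right legs (their mirror images, tilting toward −x) meet its +x bottom edge — so the leg tops tuck under the beam, the beam's underside is 672 mm above the floor, and the feet are 502 mm apart outside-to-outside with the beam centred between them. The two leg pairs are set in 102 mm from either end of the beam.


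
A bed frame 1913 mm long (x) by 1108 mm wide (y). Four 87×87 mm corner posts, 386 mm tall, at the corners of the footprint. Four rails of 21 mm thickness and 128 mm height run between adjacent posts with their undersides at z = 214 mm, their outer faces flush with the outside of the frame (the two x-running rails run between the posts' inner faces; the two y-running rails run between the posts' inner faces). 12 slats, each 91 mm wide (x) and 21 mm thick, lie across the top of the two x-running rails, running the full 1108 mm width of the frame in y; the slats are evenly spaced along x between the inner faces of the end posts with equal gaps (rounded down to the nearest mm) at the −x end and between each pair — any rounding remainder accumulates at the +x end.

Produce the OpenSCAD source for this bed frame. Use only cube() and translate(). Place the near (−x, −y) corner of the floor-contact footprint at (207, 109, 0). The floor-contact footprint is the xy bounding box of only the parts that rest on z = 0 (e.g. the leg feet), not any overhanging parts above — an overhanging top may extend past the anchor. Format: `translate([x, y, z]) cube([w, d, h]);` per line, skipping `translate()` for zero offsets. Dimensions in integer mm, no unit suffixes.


translate([207, 109, 0]) cube([87, 87, 386]);
translate([207, 1130, 0]) cube([87, 87, 386]);
translate([2033, 109, 0]) cube([87, 87, 386]);
translate([2033, 1130, 0]) cube([87, 87, 386]);
translate([294, 109, 214]) cube([1739, 21, 128]);
translate([294, 1196, 214]) cube([1739, 21, 128]);
translate([207, 196, 214]) cube([21, 934, 128]);
translate([2099, 196, 214]) cube([21, 934, 128]);
translate([343, 109, 342]) cube([91, 1108, 21]);
translate([483, 109, 342]) cube([91, 1108, 21]);
translate([623, 109, 342]) cube([91, 1108, 21]);
translate([763, 109, 342]) cube([91, 1108, 21]);
translate([903, 109, 342]) cube([91, 1108, 21]);
translate([1043, 109, 342]) cube([91, 1108, 21]);
translate([1183, 109, 342]) cube([91, 1108, 21]);
translate([1323, 109, 342]) cube([91, 1108, 21]);
translate([1463, 109, 342]) cube([91, 1108, 21]);
translate([1603, 109, 342]) cube([91, 1108, 21]);
translate([1743, 109, 342]) cube([91, 1108, 21]);
translate([1883, 109, 342]) cube([91, 1108, 21]);


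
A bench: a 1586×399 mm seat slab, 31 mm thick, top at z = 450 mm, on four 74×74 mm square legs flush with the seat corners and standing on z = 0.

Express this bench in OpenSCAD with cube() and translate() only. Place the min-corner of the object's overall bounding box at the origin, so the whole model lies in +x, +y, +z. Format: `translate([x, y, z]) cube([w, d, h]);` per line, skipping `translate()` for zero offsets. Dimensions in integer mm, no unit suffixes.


translate([0, 0, 419]) cube([1586, 399, 31]);
cube([74, 74, 419]);
translate([0, 325, 0]) cube([74, 74, 419]);
translate([1512, 0, 0]) cube([74, 74, 419]);
translate([1512, 325, 0]) cube([74, 74, 419]);


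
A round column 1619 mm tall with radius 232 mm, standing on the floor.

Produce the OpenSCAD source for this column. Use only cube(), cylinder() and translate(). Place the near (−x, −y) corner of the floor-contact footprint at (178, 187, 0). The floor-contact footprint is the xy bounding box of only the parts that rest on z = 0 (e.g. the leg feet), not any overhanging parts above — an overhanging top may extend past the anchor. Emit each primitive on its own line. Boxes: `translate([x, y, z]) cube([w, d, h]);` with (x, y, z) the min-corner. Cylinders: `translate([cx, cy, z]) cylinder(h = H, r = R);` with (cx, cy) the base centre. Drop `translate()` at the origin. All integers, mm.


translate([410, 419, 0]) cylinder(h = 1619, r = 232);


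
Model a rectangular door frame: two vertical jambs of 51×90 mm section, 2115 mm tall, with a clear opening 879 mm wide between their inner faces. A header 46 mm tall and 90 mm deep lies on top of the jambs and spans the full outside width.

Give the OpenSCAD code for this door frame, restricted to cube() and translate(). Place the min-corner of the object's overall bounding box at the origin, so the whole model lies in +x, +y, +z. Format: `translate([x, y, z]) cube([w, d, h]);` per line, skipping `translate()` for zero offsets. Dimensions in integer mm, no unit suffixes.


cube([51, 90, 2115]);
translate([930, 0, 0]) cube([51, 90, 2115]);
translate([0, 0, 2115]) cube([981, 90, 46]);


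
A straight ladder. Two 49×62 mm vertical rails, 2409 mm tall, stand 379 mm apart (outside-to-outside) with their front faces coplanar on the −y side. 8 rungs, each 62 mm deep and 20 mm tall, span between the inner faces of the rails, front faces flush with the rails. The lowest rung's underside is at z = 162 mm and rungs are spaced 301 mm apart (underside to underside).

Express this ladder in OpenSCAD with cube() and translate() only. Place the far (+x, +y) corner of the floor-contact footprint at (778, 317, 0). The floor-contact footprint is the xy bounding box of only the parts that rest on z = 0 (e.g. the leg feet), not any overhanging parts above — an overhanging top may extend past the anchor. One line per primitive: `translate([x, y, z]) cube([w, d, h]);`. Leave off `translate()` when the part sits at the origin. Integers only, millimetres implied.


translate([399, 255, 0]) cube([49, 62, 2409]);
translate([729, 255, 0]) cube([49, 62, 2409]);
translate([448, 255, 162]) cube([281, 62, 20]);
translate([448, 255, 463]) cube([281, 62, 20]);
translate([448, 255, 764]) cube([281, 62, 20]);
translate([448, 255, 1065]) cube([281, 62, 20]);
translate([448, 255, 1366]) cube([281, 62, 20]);
translate([448, 255, 1667]) cube([281, 62, 20]);
translate([448, 255, 1968]) cube([281, 62, 20]);
translate([448, 255, 2269]) cube([281, 62, 20]);


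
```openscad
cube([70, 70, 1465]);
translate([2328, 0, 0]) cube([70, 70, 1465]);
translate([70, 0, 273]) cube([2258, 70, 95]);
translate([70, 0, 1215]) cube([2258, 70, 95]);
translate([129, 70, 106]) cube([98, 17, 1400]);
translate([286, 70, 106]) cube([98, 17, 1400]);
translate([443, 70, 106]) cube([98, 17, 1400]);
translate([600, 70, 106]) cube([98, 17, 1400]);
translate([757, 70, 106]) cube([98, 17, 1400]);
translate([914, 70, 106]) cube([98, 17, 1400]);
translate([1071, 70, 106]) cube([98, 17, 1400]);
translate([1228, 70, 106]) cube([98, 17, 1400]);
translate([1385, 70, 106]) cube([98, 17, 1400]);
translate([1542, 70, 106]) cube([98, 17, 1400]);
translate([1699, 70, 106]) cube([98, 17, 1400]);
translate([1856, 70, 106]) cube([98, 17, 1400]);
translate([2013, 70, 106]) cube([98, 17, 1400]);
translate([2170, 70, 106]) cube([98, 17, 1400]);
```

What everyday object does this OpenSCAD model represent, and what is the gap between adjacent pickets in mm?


A fence section. The picket gap is 59 mm.

Two posts, two rails, 14 pickets — a fence section. Span 2258 mm holds 14 pickets of 98 mm with 15 equal gaps: ⌊(2258 − 14·98) / 15⌋ = 59 mm.


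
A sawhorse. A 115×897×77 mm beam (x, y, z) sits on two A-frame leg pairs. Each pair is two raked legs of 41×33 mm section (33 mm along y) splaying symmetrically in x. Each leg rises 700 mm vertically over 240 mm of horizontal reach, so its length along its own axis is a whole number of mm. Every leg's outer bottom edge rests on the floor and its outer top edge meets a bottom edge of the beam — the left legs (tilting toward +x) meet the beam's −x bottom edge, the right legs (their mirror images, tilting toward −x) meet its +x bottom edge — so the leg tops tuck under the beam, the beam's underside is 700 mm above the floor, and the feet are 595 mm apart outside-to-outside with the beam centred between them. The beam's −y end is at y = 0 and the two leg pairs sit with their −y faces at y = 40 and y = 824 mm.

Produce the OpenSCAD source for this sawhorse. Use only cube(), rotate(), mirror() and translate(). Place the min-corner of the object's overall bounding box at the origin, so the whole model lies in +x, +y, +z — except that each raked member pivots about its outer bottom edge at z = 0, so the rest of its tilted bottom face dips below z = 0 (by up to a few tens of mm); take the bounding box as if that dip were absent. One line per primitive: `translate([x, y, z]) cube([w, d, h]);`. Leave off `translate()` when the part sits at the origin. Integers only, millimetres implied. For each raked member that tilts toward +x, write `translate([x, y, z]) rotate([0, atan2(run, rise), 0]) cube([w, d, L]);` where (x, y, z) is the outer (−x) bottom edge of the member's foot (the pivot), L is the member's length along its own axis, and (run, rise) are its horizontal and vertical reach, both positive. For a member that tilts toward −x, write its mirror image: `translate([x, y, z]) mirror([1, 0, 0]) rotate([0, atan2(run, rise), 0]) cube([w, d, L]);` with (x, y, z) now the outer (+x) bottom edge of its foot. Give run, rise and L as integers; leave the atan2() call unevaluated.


translate([240, 0, 700]) cube([115, 897, 77]);
translate([0, 40, 0]) rotate([0, atan2(240, 700), 0]) cube([41, 33, 740]);
translate([595, 40, 0]) mirror([1, 0, 0]) rotate([0, atan2(240, 700), 0]) cube([41, 33, 740]);
translate([0, 824, 0]) rotate([0, atan2(240, 700), 0]) cube([41, 33, 740]);
translate([595, 824, 0]) mirror([1, 0, 0]) rotate([0, atan2(240, 700), 0]) cube([41, 33, 740]);
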